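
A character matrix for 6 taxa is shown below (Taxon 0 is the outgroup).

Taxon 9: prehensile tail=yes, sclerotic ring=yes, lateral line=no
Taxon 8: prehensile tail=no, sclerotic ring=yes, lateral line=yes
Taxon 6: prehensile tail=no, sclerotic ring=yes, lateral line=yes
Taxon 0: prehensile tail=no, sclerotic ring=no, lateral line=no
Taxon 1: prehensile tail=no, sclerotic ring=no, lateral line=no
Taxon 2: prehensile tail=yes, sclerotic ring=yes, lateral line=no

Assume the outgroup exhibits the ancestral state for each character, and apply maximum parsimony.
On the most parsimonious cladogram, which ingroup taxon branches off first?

The outgroup has state 'no' for every character, so 'yes' is the derived state throughout.
prehensile tail: derived state 'yes' in Taxon 2 and Taxon 9 only — synapomorphy for {Taxon 2, Taxon 9}.
sclerotic ring (derived state 'yes') is shared by Taxon 2, Taxon 6, Taxon 8, and Taxon 9 — a synapomorphy uniting that clade.
lateral line (derived state 'yes') is shared by Taxon 6 and Taxon 8 — a synapomorphy uniting that clade.
Most parsimonious ingroup topology: (((Taxon 9,Taxon 2),(Taxon 8,Taxon 6)),Taxon 1).
Taxon 1 is sister to the clade containing all other ingroup taxa, so it is the earliest-diverging (most basal) ingroup lineage.

Taxon 1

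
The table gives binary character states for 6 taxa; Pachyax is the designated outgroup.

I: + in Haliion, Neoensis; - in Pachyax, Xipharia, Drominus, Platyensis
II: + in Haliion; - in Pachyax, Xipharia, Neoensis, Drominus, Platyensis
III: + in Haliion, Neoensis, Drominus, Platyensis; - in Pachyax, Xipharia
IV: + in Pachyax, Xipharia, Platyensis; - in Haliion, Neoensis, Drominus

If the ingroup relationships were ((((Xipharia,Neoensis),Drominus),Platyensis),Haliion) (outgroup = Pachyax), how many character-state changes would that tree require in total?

Map each character onto ((((Xipharia,Neoensis),Drominus),Platyensis),Haliion) (rooted by Pachyax) and count the minimum state changes it requires (Fitch parsimony):
I: 2; II: 1; III: 2; IV: 3.
Total tree length = 8.

8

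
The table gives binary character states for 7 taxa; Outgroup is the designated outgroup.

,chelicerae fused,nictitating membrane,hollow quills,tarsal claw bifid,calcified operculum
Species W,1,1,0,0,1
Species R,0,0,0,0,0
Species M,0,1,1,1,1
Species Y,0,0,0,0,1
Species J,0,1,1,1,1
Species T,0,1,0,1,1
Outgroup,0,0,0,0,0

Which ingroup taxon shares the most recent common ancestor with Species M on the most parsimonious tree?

The outgroup has state '0' for every character, so '1' is the derived state throughout.
chelicerae fused (derived state '1') is unique to Species W (autapomorphy; uninformative for grouping).
nictitating membrane: derived state '1' in Species J, Species M, Species T, and Species W only — synapomorphy for {Species J, Species M, Species T, Species W}.
Only Species J and Species M show the derived state '1' for hollow quills, supporting them as a clade.
Only Species J, Species M, and Species T show the derived state '1' for tarsal claw bifid, supporting them as a clade.
Only Species J, Species M, Species T, Species W, and Species Y show the derived state '1' for calcified operculum, supporting them as a clade.
Most parsimonious ingroup topology: (Species R,((((Species J,Species M),Species T),Species W),Species Y)).
Species M and Species J form a cherry on this tree, so they are sister taxa.

Species J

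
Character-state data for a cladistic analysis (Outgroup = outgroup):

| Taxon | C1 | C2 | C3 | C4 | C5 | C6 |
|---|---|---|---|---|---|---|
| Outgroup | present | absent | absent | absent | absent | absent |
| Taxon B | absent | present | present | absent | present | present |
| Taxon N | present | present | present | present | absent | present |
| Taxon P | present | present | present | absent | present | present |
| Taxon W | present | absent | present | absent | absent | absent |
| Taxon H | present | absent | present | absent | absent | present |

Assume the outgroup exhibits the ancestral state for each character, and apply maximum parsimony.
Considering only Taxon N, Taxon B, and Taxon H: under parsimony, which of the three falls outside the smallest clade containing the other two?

Character polarity is set by the outgroup: the derived state is whichever differs from the outgroup's state, so for C1 the derived state is 'absent', and for the remaining characters it is 'present'.
C1 (derived state 'absent') is unique to Taxon B (autapomorphy; uninformative for grouping).
C2: derived state 'present' in Taxon B, Taxon N, and Taxon P only — synapomorphy for {Taxon B, Taxon N, Taxon P}.
All ingroup taxa share the derived state 'present' for C3; it defines the ingroup but does not resolve relationships within it.
C4: derived state 'present' in Taxon N only — an autapomorphy, so it tells us nothing about relationships among taxa.
Only Taxon B and Taxon P show the derived state 'present' for C5, supporting them as a clade.
Only Taxon B, Taxon H, Taxon N, and Taxon P show the derived state 'present' for C6, supporting them as a clade.
Most parsimonious ingroup topology: ((((Taxon B,Taxon P),Taxon N),Taxon H),Taxon W).
Taxon N and Taxon B share a more recent common ancestor with each other than either does with Taxon H, so Taxon H is the least closely related of the three.

Taxon H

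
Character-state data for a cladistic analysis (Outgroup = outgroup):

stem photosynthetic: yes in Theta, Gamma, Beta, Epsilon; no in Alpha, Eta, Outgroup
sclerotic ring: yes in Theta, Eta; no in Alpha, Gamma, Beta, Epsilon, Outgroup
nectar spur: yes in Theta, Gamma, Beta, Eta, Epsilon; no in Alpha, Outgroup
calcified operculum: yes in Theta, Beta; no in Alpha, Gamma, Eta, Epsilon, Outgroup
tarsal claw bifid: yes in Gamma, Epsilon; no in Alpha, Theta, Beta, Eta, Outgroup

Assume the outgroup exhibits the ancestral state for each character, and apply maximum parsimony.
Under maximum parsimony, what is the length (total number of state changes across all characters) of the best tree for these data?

6

The outgroup has state 'no' for every character, so 'yes' is the derived state throughout.
stem photosynthetic (derived state 'yes') is shared by Beta, Epsilon, Gamma, and Theta — a synapomorphy uniting that clade.
sclerotic ring groups Eta and Theta, which is incompatible with the clades supported by the remaining characters; treating it as convergent (homoplasy) costs fewer steps than any alternative tree.
nectar spur (derived state 'yes') is shared by Beta, Epsilon, Eta, Gamma, and Theta — a synapomorphy uniting that clade.
calcified operculum: derived state 'yes' in Beta and Theta only — synapomorphy for {Beta, Theta}.
Only Epsilon and Gamma show the derived state 'yes' for tarsal claw bifid, supporting them as a clade.
Most parsimonious ingroup topology: ((((Epsilon,Gamma),(Beta,Theta)),Eta),Alpha).
Changes per character on this tree: stem photosynthetic: 1; sclerotic ring: 2; nectar spur: 1; calcified operculum: 1; tarsal claw bifid: 1.
Total = 6.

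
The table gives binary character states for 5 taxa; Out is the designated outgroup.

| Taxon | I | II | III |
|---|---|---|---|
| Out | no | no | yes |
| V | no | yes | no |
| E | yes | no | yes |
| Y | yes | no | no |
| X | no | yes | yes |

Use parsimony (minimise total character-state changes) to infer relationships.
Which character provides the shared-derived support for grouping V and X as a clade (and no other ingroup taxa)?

II

Character polarity is set by the outgroup: the derived state is whichever differs from the outgroup's state, so for III the derived state is 'no', and for the remaining characters it is 'yes'.
Only E and Y show the derived state 'yes' for I, supporting them as a clade.
Only V and X show the derived state 'yes' for II, supporting them as a clade.
III (state 'no') occurs in V and Y but conflicts with the nesting implied by the other characters — most parsimoniously interpreted as homoplasy.
Most parsimonious ingroup topology: ((V,X),(E,Y)).
The clade {V, X} is supported by II: its derived state 'yes' occurs in exactly those taxa and in no other taxon (including the outgroup).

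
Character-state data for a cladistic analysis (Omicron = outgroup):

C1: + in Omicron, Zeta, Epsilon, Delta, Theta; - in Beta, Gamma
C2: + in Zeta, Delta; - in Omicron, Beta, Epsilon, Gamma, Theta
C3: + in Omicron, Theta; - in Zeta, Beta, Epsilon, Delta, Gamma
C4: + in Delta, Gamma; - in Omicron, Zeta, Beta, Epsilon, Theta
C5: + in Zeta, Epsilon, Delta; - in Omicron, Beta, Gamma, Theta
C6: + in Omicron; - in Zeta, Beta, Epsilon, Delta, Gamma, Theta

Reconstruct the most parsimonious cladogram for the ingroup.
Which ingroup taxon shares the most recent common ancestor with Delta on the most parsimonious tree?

Character polarity is set by the outgroup: the derived state is whichever differs from the outgroup's state, so for C1, C3, C6 the derived state is '-', and for the remaining characters it is '+'.
C1 (derived state '-') is shared by Beta and Gamma — a synapomorphy uniting that clade.
C2: derived state '+' in Delta and Zeta only — synapomorphy for {Delta, Zeta}.
C3 (derived state '-') is shared by Beta, Delta, Epsilon, Gamma, and Zeta — a synapomorphy uniting that clade.
C4 (state '+') occurs in Delta and Gamma but conflicts with the nesting implied by the other characters — most parsimoniously interpreted as homoplasy.
C5: derived state '+' in Delta, Epsilon, and Zeta only — synapomorphy for {Delta, Epsilon, Zeta}.
All ingroup taxa share the derived state '-' for C6; it defines the ingroup but does not resolve relationships within it.
Most parsimonious ingroup topology: ((((Zeta,Delta),Epsilon),(Beta,Gamma)),Theta).
Delta and Zeta form a cherry on this tree, so they are sister taxa.

Zeta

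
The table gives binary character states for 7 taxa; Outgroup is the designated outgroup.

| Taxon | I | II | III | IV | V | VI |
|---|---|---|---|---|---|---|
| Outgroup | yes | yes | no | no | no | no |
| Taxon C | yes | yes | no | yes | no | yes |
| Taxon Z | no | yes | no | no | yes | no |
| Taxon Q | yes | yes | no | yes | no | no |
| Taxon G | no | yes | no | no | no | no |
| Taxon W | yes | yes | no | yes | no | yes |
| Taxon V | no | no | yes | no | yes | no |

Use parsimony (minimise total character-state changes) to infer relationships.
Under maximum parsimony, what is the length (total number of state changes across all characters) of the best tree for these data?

Character polarity is set by the outgroup: the derived state is whichever differs from the outgroup's state, so for I, II the derived state is 'no', and for the remaining characters it is 'yes'.
I (derived state 'no') is shared by Taxon G, Taxon V, and Taxon Z — a synapomorphy uniting that clade.
II (derived state 'no') is unique to Taxon V (autapomorphy; uninformative for grouping).
III: derived state 'yes' in Taxon V only — an autapomorphy, so it tells us nothing about relationships among taxa.
Only Taxon C, Taxon Q, and Taxon W show the derived state 'yes' for IV, supporting them as a clade.
V: derived state 'yes' in Taxon V and Taxon Z only — synapomorphy for {Taxon V, Taxon Z}.
VI (derived state 'yes') is shared by Taxon C and Taxon W — a synapomorphy uniting that clade.
Most parsimonious ingroup topology: (((Taxon C,Taxon W),Taxon Q),((Taxon Z,Taxon V),Taxon G)).
Changes per character on this tree: I: 1; II: 1; III: 1; IV: 1; V: 1; VI: 1.
Total = 6.

6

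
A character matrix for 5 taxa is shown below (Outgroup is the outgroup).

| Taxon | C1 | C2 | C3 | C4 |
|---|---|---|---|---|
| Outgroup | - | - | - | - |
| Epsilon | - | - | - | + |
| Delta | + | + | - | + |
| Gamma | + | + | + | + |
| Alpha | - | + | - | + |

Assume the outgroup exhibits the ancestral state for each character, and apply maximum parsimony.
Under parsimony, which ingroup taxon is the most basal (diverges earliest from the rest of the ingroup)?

Epsilon

The outgroup has state '-' for every character, so '+' is the derived state throughout.
C1: derived state '+' in Delta and Gamma only — synapomorphy for {Delta, Gamma}.
C2: derived state '+' in Alpha, Delta, and Gamma only — synapomorphy for {Alpha, Delta, Gamma}.
C3: derived state '+' in Gamma only — an autapomorphy, so it tells us nothing about relationships among taxa.
All ingroup taxa share the derived state '+' for C4; it defines the ingroup but does not resolve relationships within it.
Most parsimonious ingroup topology: (Epsilon,((Delta,Gamma),Alpha)).
Epsilon is sister to the clade containing all other ingroup taxa, so it is the earliest-diverging (most basal) ingroup lineage.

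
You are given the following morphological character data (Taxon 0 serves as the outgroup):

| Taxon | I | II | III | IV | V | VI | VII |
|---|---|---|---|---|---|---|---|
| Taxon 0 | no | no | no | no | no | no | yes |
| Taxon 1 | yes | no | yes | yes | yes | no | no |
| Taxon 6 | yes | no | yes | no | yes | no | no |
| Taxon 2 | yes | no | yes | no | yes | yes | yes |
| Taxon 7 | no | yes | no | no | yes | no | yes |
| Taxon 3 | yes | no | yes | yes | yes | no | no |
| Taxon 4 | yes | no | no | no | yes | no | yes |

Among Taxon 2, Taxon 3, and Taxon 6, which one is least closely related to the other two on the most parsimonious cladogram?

Character polarity is set by the outgroup: the derived state is whichever differs from the outgroup's state, so for VII the derived state is 'no', and for the remaining characters it is 'yes'.
I: derived state 'yes' in Taxon 1, Taxon 2, Taxon 3, Taxon 4, and Taxon 6 only — synapomorphy for {Taxon 1, Taxon 2, Taxon 3, Taxon 4, Taxon 6}.
II: derived state 'yes' in Taxon 7 only — an autapomorphy, so it tells us nothing about relationships among taxa.
III (derived state 'yes') is shared by Taxon 1, Taxon 2, Taxon 3, and Taxon 6 — a synapomorphy uniting that clade.
Only Taxon 1 and Taxon 3 show the derived state 'yes' for IV, supporting them as a clade.
V (derived state 'yes') is shared by all ingroup taxa — unites the whole ingroup.
VI (derived state 'yes') is unique to Taxon 2 (autapomorphy; uninformative for grouping).
Only Taxon 1, Taxon 3, and Taxon 6 show the derived state 'no' for VII, supporting them as a clade.
Most parsimonious ingroup topology: (((((Taxon 1,Taxon 3),Taxon 6),Taxon 2),Taxon 4),Taxon 7).
Taxon 3 and Taxon 6 share a more recent common ancestor with each other than either does with Taxon 2, so Taxon 2 is the least closely related of the three.

Taxon 2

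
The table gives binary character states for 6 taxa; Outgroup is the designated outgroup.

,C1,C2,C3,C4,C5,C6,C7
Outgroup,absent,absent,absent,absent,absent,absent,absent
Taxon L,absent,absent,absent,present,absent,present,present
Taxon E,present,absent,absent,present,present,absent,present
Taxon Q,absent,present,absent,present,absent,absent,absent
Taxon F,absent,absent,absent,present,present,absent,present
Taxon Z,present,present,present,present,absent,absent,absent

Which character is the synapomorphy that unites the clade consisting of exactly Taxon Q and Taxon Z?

The outgroup has state 'absent' for every character, so 'present' is the derived state throughout.
C1 (state 'present') occurs in Taxon E and Taxon Z but conflicts with the nesting implied by the other characters — most parsimoniously interpreted as homoplasy.
Only Taxon Q and Taxon Z show the derived state 'present' for C2, supporting them as a clade.
C3: derived state 'present' in Taxon Z only — an autapomorphy, so it tells us nothing about relationships among taxa.
C4 (derived state 'present') is shared by all ingroup taxa — unites the whole ingroup.
C5 (derived state 'present') is shared by Taxon E and Taxon F — a synapomorphy uniting that clade.
C6: derived state 'present' in Taxon L only — an autapomorphy, so it tells us nothing about relationships among taxa.
C7: derived state 'present' in Taxon E, Taxon F, and Taxon L only — synapomorphy for {Taxon E, Taxon F, Taxon L}.
Most parsimonious ingroup topology: ((Taxon L,(Taxon E,Taxon F)),(Taxon Q,Taxon Z)).
The clade {Taxon Q, Taxon Z} is supported by C2: its derived state 'present' occurs in exactly those taxa and in no other taxon (including the outgroup).

C2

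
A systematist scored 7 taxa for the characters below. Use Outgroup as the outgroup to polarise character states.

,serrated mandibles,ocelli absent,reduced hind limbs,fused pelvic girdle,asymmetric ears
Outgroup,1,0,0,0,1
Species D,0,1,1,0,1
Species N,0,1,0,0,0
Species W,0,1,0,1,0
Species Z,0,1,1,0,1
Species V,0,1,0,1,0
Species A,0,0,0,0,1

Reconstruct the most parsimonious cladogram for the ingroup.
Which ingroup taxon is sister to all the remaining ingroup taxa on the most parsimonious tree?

Character polarity is set by the outgroup: the derived state is whichever differs from the outgroup's state, so for serrated mandibles, asymmetric ears the derived state is '0', and for the remaining characters it is '1'.
All ingroup taxa share the derived state '0' for serrated mandibles; it defines the ingroup but does not resolve relationships within it.
Only Species D, Species N, Species V, Species W, and Species Z show the derived state '1' for ocelli absent, supporting them as a clade.
reduced hind limbs: derived state '1' in Species D and Species Z only — synapomorphy for {Species D, Species Z}.
fused pelvic girdle (derived state '1') is shared by Species V and Species W — a synapomorphy uniting that clade.
asymmetric ears: derived state '0' in Species N, Species V, and Species W only — synapomorphy for {Species N, Species V, Species W}.
Most parsimonious ingroup topology: (((Species D,Species Z),(Species N,(Species W,Species V))),Species A).
Species A is sister to the clade containing all other ingroup taxa, so it is the earliest-diverging (most basal) ingroup lineage.

Species A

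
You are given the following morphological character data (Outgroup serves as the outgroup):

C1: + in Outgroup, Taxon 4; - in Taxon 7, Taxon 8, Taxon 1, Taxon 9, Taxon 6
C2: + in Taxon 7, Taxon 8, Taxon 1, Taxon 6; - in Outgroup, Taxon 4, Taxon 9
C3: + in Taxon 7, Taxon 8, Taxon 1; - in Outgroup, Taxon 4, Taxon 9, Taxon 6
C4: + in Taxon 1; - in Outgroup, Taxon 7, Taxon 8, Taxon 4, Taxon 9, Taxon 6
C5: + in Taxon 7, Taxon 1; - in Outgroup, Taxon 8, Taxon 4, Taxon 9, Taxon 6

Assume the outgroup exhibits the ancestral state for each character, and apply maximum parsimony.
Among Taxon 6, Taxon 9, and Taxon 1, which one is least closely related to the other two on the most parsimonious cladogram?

Character polarity is set by the outgroup: the derived state is whichever differs from the outgroup's state, so for C1 the derived state is '-', and for the remaining characters it is '+'.
C1: derived state '-' in Taxon 1, Taxon 6, Taxon 7, Taxon 8, and Taxon 9 only — synapomorphy for {Taxon 1, Taxon 6, Taxon 7, Taxon 8, Taxon 9}.
C2 (derived state '+') is shared by Taxon 1, Taxon 6, Taxon 7, and Taxon 8 — a synapomorphy uniting that clade.
C3: derived state '+' in Taxon 1, Taxon 7, and Taxon 8 only — synapomorphy for {Taxon 1, Taxon 7, Taxon 8}.
C4: derived state '+' in Taxon 1 only — an autapomorphy, so it tells us nothing about relationships among taxa.
C5 (derived state '+') is shared by Taxon 1 and Taxon 7 — a synapomorphy uniting that clade.
Most parsimonious ingroup topology: (((((Taxon 7,Taxon 1),Taxon 8),Taxon 6),Taxon 9),Taxon 4).
Taxon 1 and Taxon 6 share a more recent common ancestor with each other than either does with Taxon 9, so Taxon 9 is the least closely related of the three.

Taxon 9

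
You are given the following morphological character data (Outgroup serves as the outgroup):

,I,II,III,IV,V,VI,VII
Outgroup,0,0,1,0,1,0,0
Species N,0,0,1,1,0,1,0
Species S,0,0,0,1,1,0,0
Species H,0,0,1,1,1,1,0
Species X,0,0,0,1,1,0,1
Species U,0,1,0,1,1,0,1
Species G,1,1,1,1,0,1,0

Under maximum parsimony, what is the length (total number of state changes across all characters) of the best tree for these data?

8

Character polarity is set by the outgroup: the derived state is whichever differs from the outgroup's state, so for III, V the derived state is '0', and for the remaining characters it is '1'.
I: derived state '1' in Species G only — an autapomorphy, so it tells us nothing about relationships among taxa.
II (state '1') occurs in Species G and Species U but conflicts with the nesting implied by the other characters — most parsimoniously interpreted as homoplasy.
III (derived state '0') is shared by Species S, Species U, and Species X — a synapomorphy uniting that clade.
IV (derived state '1') is shared by all ingroup taxa — unites the whole ingroup.
Only Species G and Species N show the derived state '0' for V, supporting them as a clade.
VI: derived state '1' in Species G, Species H, and Species N only — synapomorphy for {Species G, Species H, Species N}.
VII (derived state '1') is shared by Species U and Species X — a synapomorphy uniting that clade.
Most parsimonious ingroup topology: (((Species N,Species G),Species H),(Species S,(Species X,Species U))).
Changes per character on this tree: I: 1; II: 2; III: 1; IV: 1; V: 1; VI: 1; VII: 1.
Total = 8.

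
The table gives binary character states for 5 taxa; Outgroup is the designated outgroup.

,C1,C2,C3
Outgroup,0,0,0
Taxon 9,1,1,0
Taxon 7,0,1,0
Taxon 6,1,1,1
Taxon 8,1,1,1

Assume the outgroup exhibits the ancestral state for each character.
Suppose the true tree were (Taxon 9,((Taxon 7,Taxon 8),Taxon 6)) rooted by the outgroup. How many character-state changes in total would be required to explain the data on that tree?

Map each character onto (Taxon 9,((Taxon 7,Taxon 8),Taxon 6)) (rooted by Outgroup) and count the minimum state changes it requires (Fitch parsimony):
C1: 2; C2: 1; C3: 2.
Total tree length = 5.

5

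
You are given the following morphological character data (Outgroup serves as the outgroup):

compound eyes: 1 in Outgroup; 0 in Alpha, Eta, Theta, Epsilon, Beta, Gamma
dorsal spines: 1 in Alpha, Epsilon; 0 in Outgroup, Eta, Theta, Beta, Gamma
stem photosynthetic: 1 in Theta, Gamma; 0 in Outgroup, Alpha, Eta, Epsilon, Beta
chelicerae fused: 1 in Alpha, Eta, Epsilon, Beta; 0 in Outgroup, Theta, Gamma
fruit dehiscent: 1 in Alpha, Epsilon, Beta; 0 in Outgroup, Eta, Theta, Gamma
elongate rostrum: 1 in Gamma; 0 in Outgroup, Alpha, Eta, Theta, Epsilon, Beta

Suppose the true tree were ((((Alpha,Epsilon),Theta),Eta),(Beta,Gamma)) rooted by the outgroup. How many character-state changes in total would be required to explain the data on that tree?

10

Map each character onto ((((Alpha,Epsilon),Theta),Eta),(Beta,Gamma)) (rooted by Outgroup) and count the minimum state changes it requires (Fitch parsimony):
compound eyes: 1; dorsal spines: 1; stem photosynthetic: 2; chelicerae fused: 3; fruit dehiscent: 2; elongate rostrum: 1.
Total tree length = 10.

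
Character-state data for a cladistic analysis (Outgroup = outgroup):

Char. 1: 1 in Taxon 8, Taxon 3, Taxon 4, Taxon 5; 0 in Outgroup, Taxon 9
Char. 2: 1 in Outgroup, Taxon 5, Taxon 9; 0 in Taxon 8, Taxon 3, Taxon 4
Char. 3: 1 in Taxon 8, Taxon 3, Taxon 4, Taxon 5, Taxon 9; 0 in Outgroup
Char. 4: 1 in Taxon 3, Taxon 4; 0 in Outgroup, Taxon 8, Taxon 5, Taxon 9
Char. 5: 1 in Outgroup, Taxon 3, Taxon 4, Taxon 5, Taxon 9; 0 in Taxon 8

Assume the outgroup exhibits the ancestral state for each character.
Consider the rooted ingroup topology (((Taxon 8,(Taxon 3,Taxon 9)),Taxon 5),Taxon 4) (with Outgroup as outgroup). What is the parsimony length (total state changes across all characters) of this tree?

Map each character onto (((Taxon 8,(Taxon 3,Taxon 9)),Taxon 5),Taxon 4) (rooted by Outgroup) and count the minimum state changes it requires (Fitch parsimony):
Char. 1: 2; Char. 2: 3; Char. 3: 1; Char. 4: 2; Char. 5: 1.
Total tree length = 9.

9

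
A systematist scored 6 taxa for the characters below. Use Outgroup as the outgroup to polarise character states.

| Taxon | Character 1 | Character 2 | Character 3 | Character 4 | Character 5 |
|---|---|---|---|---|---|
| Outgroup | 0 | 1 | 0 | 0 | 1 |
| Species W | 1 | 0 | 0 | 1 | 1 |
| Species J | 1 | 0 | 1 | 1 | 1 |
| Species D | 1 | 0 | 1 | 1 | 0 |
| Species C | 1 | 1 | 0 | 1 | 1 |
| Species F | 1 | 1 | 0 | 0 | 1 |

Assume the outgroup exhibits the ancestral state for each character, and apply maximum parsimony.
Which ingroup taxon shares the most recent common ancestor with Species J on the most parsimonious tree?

Character polarity is set by the outgroup: the derived state is whichever differs from the outgroup's state, so for Character 2, Character 5 the derived state is '0', and for the remaining characters it is '1'.
All ingroup taxa share the derived state '1' for Character 1; it defines the ingroup but does not resolve relationships within it.
Character 2: derived state '0' in Species D, Species J, and Species W only — synapomorphy for {Species D, Species J, Species W}.
Only Species D and Species J show the derived state '1' for Character 3, supporting them as a clade.
Only Species C, Species D, Species J, and Species W show the derived state '1' for Character 4, supporting them as a clade.
Character 5 (derived state '0') is unique to Species D (autapomorphy; uninformative for grouping).
Most parsimonious ingroup topology: (((Species W,(Species J,Species D)),Species C),Species F).
Species J and Species D form a cherry on this tree, so they are sister taxa.

Species D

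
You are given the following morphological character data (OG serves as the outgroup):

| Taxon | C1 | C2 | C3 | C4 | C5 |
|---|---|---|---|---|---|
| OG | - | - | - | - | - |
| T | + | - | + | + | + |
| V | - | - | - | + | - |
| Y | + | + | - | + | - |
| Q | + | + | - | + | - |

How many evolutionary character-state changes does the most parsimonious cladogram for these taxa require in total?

5

The outgroup has state '-' for every character, so '+' is the derived state throughout.
C1 (derived state '+') is shared by Q, T, and Y — a synapomorphy uniting that clade.
C2 (derived state '+') is shared by Q and Y — a synapomorphy uniting that clade.
C3 (derived state '+') is unique to T (autapomorphy; uninformative for grouping).
All ingroup taxa share the derived state '+' for C4; it defines the ingroup but does not resolve relationships within it.
C5: derived state '+' in T only — an autapomorphy, so it tells us nothing about relationships among taxa.
Most parsimonious ingroup topology: ((T,(Y,Q)),V).
Changes per character on this tree: C1: 1; C2: 1; C3: 1; C4: 1; C5: 1.
Total = 5.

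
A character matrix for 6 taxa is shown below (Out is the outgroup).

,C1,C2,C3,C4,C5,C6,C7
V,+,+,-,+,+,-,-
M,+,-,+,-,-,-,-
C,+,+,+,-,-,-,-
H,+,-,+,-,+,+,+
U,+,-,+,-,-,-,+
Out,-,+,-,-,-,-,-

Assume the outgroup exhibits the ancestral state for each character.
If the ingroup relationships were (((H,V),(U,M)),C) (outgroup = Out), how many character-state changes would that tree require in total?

10

Map each character onto (((H,V),(U,M)),C) (rooted by Out) and count the minimum state changes it requires (Fitch parsimony):
C1: 1; C2: 2; C3: 2; C4: 1; C5: 1; C6: 1; C7: 2.
Total tree length = 10.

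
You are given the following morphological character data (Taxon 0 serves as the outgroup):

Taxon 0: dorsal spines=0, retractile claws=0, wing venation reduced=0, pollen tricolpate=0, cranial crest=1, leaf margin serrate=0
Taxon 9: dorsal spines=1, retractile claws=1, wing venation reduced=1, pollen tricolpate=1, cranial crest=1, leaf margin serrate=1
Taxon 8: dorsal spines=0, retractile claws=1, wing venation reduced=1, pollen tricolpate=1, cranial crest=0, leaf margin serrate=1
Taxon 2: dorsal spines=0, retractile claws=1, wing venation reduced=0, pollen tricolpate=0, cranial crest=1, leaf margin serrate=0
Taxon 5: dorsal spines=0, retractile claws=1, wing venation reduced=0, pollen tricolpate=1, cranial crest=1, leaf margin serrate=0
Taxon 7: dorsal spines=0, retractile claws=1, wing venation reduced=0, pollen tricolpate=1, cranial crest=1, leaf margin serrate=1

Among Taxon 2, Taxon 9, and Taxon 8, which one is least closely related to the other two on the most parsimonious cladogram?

Taxon 2

Character polarity is set by the outgroup: the derived state is whichever differs from the outgroup's state, so for cranial crest the derived state is '0', and for the remaining characters it is '1'.
dorsal spines: derived state '1' in Taxon 9 only — an autapomorphy, so it tells us nothing about relationships among taxa.
retractile claws (derived state '1') is shared by all ingroup taxa — unites the whole ingroup.
Only Taxon 8 and Taxon 9 show the derived state '1' for wing venation reduced, supporting them as a clade.
Only Taxon 5, Taxon 7, Taxon 8, and Taxon 9 show the derived state '1' for pollen tricolpate, supporting them as a clade.
cranial crest (derived state '0') is unique to Taxon 8 (autapomorphy; uninformative for grouping).
leaf margin serrate: derived state '1' in Taxon 7, Taxon 8, and Taxon 9 only — synapomorphy for {Taxon 7, Taxon 8, Taxon 9}.
Most parsimonious ingroup topology: ((((Taxon 9,Taxon 8),Taxon 7),Taxon 5),Taxon 2).
Taxon 8 and Taxon 9 share a more recent common ancestor with each other than either does with Taxon 2, so Taxon 2 is the least closely related of the three.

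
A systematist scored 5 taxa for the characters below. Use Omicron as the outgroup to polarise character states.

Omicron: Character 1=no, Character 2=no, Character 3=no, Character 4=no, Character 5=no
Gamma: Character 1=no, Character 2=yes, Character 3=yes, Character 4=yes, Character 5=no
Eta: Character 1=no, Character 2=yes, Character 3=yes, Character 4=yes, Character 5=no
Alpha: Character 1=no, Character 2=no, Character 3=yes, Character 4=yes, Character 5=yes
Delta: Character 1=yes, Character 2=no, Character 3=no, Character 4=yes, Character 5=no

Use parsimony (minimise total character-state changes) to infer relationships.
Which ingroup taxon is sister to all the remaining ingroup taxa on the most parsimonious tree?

Delta

The outgroup has state 'no' for every character, so 'yes' is the derived state throughout.
Character 1: derived state 'yes' in Delta only — an autapomorphy, so it tells us nothing about relationships among taxa.
Only Eta and Gamma show the derived state 'yes' for Character 2, supporting them as a clade.
Character 3 (derived state 'yes') is shared by Alpha, Eta, and Gamma — a synapomorphy uniting that clade.
All ingroup taxa share the derived state 'yes' for Character 4; it defines the ingroup but does not resolve relationships within it.
Character 5 (derived state 'yes') is unique to Alpha (autapomorphy; uninformative for grouping).
Most parsimonious ingroup topology: (((Gamma,Eta),Alpha),Delta).
Delta is sister to the clade containing all other ingroup taxa, so it is the earliest-diverging (most basal) ingroup lineage.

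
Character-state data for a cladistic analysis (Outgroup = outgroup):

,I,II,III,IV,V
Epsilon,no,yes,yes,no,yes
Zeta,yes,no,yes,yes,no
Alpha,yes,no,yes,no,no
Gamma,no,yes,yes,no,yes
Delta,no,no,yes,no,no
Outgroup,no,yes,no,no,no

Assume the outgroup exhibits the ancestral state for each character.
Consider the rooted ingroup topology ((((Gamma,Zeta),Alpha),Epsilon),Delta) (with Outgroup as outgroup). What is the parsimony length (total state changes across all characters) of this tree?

Map each character onto ((((Gamma,Zeta),Alpha),Epsilon),Delta) (rooted by Outgroup) and count the minimum state changes it requires (Fitch parsimony):
I: 2; II: 3; III: 1; IV: 1; V: 2.
Total tree length = 9.

9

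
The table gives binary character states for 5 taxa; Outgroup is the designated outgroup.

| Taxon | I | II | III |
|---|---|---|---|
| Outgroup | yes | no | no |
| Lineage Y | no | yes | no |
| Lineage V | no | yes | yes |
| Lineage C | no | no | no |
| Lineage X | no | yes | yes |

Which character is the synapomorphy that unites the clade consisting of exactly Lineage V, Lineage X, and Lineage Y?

II

Character polarity is set by the outgroup: the derived state is whichever differs from the outgroup's state, so for I the derived state is 'no', and for the remaining characters it is 'yes'.
All ingroup taxa share the derived state 'no' for I; it defines the ingroup but does not resolve relationships within it.
II: derived state 'yes' in Lineage V, Lineage X, and Lineage Y only — synapomorphy for {Lineage V, Lineage X, Lineage Y}.
Only Lineage V and Lineage X show the derived state 'yes' for III, supporting them as a clade.
Most parsimonious ingroup topology: ((Lineage Y,(Lineage V,Lineage X)),Lineage C).
The clade {Lineage V, Lineage X, Lineage Y} is supported by II: its derived state 'yes' occurs in exactly those taxa and in no other taxon (including the outgroup).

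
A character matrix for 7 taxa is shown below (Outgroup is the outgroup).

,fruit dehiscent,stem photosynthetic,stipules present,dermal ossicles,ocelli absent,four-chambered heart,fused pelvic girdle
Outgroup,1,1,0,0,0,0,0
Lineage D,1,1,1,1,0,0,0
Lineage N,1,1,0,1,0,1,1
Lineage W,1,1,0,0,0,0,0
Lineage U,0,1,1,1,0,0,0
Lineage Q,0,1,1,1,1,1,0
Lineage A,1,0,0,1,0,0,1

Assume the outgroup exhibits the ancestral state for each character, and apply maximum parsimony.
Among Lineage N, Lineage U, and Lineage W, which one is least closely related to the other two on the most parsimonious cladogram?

Lineage W

Character polarity is set by the outgroup: the derived state is whichever differs from the outgroup's state, so for fruit dehiscent, stem photosynthetic the derived state is '0', and for the remaining characters it is '1'.
Only Lineage Q and Lineage U show the derived state '0' for fruit dehiscent, supporting them as a clade.
stem photosynthetic: derived state '0' in Lineage A only — an autapomorphy, so it tells us nothing about relationships among taxa.
Only Lineage D, Lineage Q, and Lineage U show the derived state '1' for stipules present, supporting them as a clade.
Only Lineage A, Lineage D, Lineage N, Lineage Q, and Lineage U show the derived state '1' for dermal ossicles, supporting them as a clade.
ocelli absent: derived state '1' in Lineage Q only — an autapomorphy, so it tells us nothing about relationships among taxa.
four-chambered heart groups Lineage N and Lineage Q, which is incompatible with the clades supported by the remaining characters; treating it as convergent (homoplasy) costs fewer steps than any alternative tree.
Only Lineage A and Lineage N show the derived state '1' for fused pelvic girdle, supporting them as a clade.
Most parsimonious ingroup topology: (((Lineage D,(Lineage U,Lineage Q)),(Lineage N,Lineage A)),Lineage W).
Lineage N and Lineage U share a more recent common ancestor with each other than either does with Lineage W, so Lineage W is the least closely related of the three.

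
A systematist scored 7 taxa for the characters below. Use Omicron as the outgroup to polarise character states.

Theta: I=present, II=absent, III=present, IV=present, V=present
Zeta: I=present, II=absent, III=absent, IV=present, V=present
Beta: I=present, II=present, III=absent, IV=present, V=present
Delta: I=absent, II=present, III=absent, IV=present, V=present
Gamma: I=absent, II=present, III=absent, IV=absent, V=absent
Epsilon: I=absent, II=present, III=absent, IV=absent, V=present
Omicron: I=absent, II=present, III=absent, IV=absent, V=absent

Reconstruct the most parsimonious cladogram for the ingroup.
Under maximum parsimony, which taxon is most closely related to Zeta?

Theta

Character polarity is set by the outgroup: the derived state is whichever differs from the outgroup's state, so for II the derived state is 'absent', and for the remaining characters it is 'present'.
Only Beta, Theta, and Zeta show the derived state 'present' for I, supporting them as a clade.
II (derived state 'absent') is shared by Theta and Zeta — a synapomorphy uniting that clade.
III: derived state 'present' in Theta only — an autapomorphy, so it tells us nothing about relationships among taxa.
Only Beta, Delta, Theta, and Zeta show the derived state 'present' for IV, supporting them as a clade.
Only Beta, Delta, Epsilon, Theta, and Zeta show the derived state 'present' for V, supporting them as a clade.
Most parsimonious ingroup topology: (((((Zeta,Theta),Beta),Delta),Epsilon),Gamma).
Zeta and Theta form a cherry on this tree, so they are sister taxa.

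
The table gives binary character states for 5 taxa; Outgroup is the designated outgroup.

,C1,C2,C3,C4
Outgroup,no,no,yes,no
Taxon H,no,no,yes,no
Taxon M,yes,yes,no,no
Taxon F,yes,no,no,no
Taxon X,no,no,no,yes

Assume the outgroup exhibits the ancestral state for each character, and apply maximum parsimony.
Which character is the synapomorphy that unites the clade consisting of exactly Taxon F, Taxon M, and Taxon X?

Character polarity is set by the outgroup: the derived state is whichever differs from the outgroup's state, so for C3 the derived state is 'no', and for the remaining characters it is 'yes'.
Only Taxon F and Taxon M show the derived state 'yes' for C1, supporting them as a clade.
C2 (derived state 'yes') is unique to Taxon M (autapomorphy; uninformative for grouping).
C3 (derived state 'no') is shared by Taxon F, Taxon M, and Taxon X — a synapomorphy uniting that clade.
C4: derived state 'yes' in Taxon X only — an autapomorphy, so it tells us nothing about relationships among taxa.
Most parsimonious ingroup topology: (Taxon H,((Taxon M,Taxon F),Taxon X)).
The clade {Taxon F, Taxon M, Taxon X} is supported by C3: its derived state 'no' occurs in exactly those taxa and in no other taxon (including the outgroup).

C3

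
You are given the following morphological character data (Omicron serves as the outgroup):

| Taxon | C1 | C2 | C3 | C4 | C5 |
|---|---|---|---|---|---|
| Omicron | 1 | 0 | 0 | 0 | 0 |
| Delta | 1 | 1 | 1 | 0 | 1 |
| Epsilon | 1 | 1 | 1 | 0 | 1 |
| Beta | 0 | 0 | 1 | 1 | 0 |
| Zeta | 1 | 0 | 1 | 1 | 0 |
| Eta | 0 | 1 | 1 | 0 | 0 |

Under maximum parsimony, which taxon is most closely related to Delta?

Character polarity is set by the outgroup: the derived state is whichever differs from the outgroup's state, so for C1 the derived state is '0', and for the remaining characters it is '1'.
C1 (state '0') occurs in Beta and Eta but conflicts with the nesting implied by the other characters — most parsimoniously interpreted as homoplasy.
C2: derived state '1' in Delta, Epsilon, and Eta only — synapomorphy for {Delta, Epsilon, Eta}.
All ingroup taxa share the derived state '1' for C3; it defines the ingroup but does not resolve relationships within it.
Only Beta and Zeta show the derived state '1' for C4, supporting them as a clade.
C5: derived state '1' in Delta and Epsilon only — synapomorphy for {Delta, Epsilon}.
Most parsimonious ingroup topology: (((Delta,Epsilon),Eta),(Beta,Zeta)).
Delta and Epsilon form a cherry on this tree, so they are sister taxa.

Epsilon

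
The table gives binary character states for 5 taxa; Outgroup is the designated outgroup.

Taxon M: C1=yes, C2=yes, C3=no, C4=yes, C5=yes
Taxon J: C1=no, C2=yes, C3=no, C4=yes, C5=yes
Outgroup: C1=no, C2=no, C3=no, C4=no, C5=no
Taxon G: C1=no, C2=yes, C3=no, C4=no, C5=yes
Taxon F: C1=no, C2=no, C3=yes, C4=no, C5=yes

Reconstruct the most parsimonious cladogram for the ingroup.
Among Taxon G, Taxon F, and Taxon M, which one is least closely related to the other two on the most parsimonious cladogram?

Taxon F

The outgroup has state 'no' for every character, so 'yes' is the derived state throughout.
C1: derived state 'yes' in Taxon M only — an autapomorphy, so it tells us nothing about relationships among taxa.
C2 (derived state 'yes') is shared by Taxon G, Taxon J, and Taxon M — a synapomorphy uniting that clade.
C3 (derived state 'yes') is unique to Taxon F (autapomorphy; uninformative for grouping).
C4 (derived state 'yes') is shared by Taxon J and Taxon M — a synapomorphy uniting that clade.
C5 (derived state 'yes') is shared by all ingroup taxa — unites the whole ingroup.
Most parsimonious ingroup topology: ((Taxon G,(Taxon J,Taxon M)),Taxon F).
Taxon M and Taxon G share a more recent common ancestor with each other than either does with Taxon F, so Taxon F is the least closely related of the three.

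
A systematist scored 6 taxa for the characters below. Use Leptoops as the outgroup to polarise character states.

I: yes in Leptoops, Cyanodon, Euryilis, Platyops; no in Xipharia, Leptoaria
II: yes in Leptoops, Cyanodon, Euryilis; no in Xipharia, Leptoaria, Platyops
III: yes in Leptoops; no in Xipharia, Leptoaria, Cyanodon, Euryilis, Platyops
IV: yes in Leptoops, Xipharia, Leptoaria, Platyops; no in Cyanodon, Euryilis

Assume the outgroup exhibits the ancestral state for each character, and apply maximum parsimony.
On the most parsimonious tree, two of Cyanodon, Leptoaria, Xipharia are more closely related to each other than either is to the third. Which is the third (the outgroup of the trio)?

The outgroup has state 'yes' for every character, so 'no' is the derived state throughout.
I: derived state 'no' in Leptoaria and Xipharia only — synapomorphy for {Leptoaria, Xipharia}.
Only Leptoaria, Platyops, and Xipharia show the derived state 'no' for II, supporting them as a clade.
All ingroup taxa share the derived state 'no' for III; it defines the ingroup but does not resolve relationships within it.
IV (derived state 'no') is shared by Cyanodon and Euryilis — a synapomorphy uniting that clade.
Most parsimonious ingroup topology: (((Xipharia,Leptoaria),Platyops),(Cyanodon,Euryilis)).
Leptoaria and Xipharia share a more recent common ancestor with each other than either does with Cyanodon, so Cyanodon is the least closely related of the three.

Cyanodon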